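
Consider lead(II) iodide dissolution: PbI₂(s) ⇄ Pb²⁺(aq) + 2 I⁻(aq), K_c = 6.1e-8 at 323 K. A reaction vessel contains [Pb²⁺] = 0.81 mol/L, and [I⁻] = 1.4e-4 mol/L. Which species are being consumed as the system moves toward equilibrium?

PbI₂ (reactants)

(PbI₂ is a pure solid — omitted from Q_c.)
Q_c = [Pb²⁺]·[I⁻]² = (0.81)·(1.4e-4)² = 1.6e-8
Q_c = 1.6e-8 < K_c = 6.1e-8: net forward reaction.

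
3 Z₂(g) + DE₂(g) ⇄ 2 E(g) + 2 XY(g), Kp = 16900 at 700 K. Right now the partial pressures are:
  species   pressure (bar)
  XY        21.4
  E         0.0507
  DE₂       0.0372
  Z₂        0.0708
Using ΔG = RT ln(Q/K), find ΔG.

Qp = P(E)²·P(XY)² / (P(Z₂)³·P(DE₂)) = (0.0507)²·(21.4)² / ((0.0708)³·(0.0372)) = 89200
ΔG = RT ln(Qp/Kp) = (8.314 J mol⁻¹ K⁻¹)(700 K) × ln(89200/16900)
   = (5.820 kJ/mol)(1.664) = 9.68 kJ/mol
ΔG > 0, so the forward reaction is non-spontaneous (proceeds in reverse).

ΔG = 9.68 kJ/mol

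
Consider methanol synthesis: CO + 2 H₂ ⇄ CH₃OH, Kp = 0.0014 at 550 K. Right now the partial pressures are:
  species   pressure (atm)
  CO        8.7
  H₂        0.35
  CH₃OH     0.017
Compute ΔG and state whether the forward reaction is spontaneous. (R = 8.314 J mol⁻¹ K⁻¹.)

ΔG = 11.1 kJ/mol; the forward reaction is non-spontaneous

Qp = P(CH₃OH) / (P(CO)·P(H₂)²) = (0.017) / ((8.7)·(0.35)²) = 0.0160
ΔG = RT ln(Qp/Kp) = (8.314 J mol⁻¹ K⁻¹)(550 K) × ln(0.0160/0.0014)
   = (4.573 kJ/mol)(2.436) = 11.1 kJ/mol
ΔG > 0, so the forward reaction is non-spontaneous (proceeds in reverse).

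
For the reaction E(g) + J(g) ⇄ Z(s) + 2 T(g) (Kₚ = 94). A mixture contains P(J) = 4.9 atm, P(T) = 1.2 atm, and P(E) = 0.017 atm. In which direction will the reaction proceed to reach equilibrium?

(Z is a pure solid — omitted from Qₚ.)
Qₚ = P(T)² / (P(E)·P(J)) = (1.2)² / ((0.017)·(4.9)) = 17
Qₚ = 17 < Kₚ = 94, so the forward reaction proceeds.

in the forward direction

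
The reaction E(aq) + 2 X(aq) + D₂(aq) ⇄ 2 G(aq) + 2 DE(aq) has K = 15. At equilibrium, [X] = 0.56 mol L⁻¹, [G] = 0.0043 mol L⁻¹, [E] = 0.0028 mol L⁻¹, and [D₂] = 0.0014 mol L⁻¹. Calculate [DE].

At equilibrium, K = [G]²·[DE]² / ([E]·[X]²·[D₂]) = 15.
(0.0043)²·([DE])² / ((0.0028)·(0.56)²·(0.0014)) = 15
[DE]² = 0.997 ⇒ [DE] = 1.0 mol L⁻¹

[DE] = 1.0 mol L⁻¹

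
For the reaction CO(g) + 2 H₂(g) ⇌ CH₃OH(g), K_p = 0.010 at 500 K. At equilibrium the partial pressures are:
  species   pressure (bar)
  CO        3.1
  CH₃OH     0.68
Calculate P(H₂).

At equilibrium, K_p = P(CH₃OH) / (P(CO)·P(H₂)²) = 0.010.
(0.68) / ((3.1)·(P(H₂))²) = 0.010
P(H₂)² = 21.9 ⇒ P(H₂) = 4.7 bar

P(H₂) = 4.7 bar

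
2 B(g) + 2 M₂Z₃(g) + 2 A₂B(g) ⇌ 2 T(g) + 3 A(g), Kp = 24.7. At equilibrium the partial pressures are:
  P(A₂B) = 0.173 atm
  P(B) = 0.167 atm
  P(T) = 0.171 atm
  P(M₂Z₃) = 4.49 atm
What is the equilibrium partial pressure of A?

At equilibrium, Kp = P(T)²·P(A)³ / (P(B)²·P(M₂Z₃)²·P(A₂B)²) = 24.7.
(0.171)²·(P(A))³ / ((0.167)²·(4.49)²·(0.173)²) = 24.7
P(A)³ = 14.2 ⇒ P(A) = 2.42 atm

P(A) = 2.42 atm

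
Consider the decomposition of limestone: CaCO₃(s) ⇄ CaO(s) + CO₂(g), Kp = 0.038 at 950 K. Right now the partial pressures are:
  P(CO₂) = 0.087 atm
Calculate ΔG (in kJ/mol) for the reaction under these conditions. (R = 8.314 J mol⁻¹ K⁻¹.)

(CaCO₃, CaO are pure solids — omitted from Qp.)
Qp = P(CO₂) = 0.0870
ΔG = RT ln(Qp/Kp) = (8.314 J mol⁻¹ K⁻¹)(950 K) × ln(0.0870/0.038)
   = (7.898 kJ/mol)(0.8283) = 6.54 kJ/mol
ΔG > 0, so the forward reaction is non-spontaneous (proceeds in reverse).

ΔG = 6.54 kJ/mol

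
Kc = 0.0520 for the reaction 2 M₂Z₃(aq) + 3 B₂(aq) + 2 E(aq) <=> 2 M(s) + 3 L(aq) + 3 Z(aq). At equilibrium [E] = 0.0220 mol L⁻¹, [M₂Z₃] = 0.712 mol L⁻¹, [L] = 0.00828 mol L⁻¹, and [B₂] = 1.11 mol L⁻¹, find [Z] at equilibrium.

[Z] = 3.13 mol L⁻¹

(M is a pure solid — omitted from Kc.)
At equilibrium, Kc = [L]³·[Z]³ / ([M₂Z₃]²·[B₂]³·[E]²) = 0.0520.
(0.00828)³·([Z])³ / ((0.712)²·(1.11)³·(0.0220)²) = 0.0520
[Z]³ = 30.7 ⇒ [Z] = 3.13 mol L⁻¹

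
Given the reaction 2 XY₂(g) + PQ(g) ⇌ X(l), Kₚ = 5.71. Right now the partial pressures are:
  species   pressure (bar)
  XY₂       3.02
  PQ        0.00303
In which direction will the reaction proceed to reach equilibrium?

to the left

(X is a pure liquid — omitted from Qₚ.)
Qₚ = 1 / (P(XY₂)²·P(PQ)) = 1 / ((3.02)²·(0.00303)) = 36.2
Qₚ = 36.2 > Kₚ = 5.71, so the reverse reaction proceeds.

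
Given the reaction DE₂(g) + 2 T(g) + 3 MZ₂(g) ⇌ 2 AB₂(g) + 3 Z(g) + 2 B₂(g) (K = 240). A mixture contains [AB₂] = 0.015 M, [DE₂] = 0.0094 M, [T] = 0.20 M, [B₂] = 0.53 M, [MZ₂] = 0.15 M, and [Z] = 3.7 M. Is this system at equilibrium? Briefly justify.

no; Q > K, reaction proceeds in reverse

Q = [AB₂]²·[Z]³·[B₂]² / ([DE₂]·[T]²·[MZ₂]³) = (0.015)²·(3.7)³·(0.53)² / ((0.0094)·(0.20)²·(0.15)³) = 2500
Q = 2500 > K = 240: net reverse reaction.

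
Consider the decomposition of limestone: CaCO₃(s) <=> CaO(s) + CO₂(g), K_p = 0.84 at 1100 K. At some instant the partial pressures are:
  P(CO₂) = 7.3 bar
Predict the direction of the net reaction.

(CaCO₃, CaO are pure solids — omitted from Q_p.)
Q_p = P(CO₂) = 7.3
Q_p = 7.3 > K_p = 0.84, so the reverse reaction proceeds.

reverse (toward reactants)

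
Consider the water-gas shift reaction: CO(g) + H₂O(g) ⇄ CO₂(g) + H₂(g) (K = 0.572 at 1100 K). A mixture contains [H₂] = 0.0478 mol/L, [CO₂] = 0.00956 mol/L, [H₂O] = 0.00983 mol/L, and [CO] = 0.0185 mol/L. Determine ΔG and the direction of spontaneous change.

Q = [CO₂]·[H₂] / ([CO]·[H₂O]) = (0.00956)·(0.0478) / ((0.0185)·(0.00983)) = 2.51
ΔG = RT ln(Q/K) = (8.314 J mol⁻¹ K⁻¹)(1100 K) × ln(2.51/0.572)
   = (9.145 kJ/mol)(1.479) = 13.5 kJ/mol
ΔG > 0, so the forward reaction is non-spontaneous (proceeds in reverse).

ΔG = 13.5 kJ/mol; the forward reaction is non-spontaneous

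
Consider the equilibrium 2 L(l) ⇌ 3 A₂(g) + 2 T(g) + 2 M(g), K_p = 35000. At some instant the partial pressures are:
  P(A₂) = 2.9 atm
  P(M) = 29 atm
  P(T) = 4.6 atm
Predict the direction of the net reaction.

reverse (toward reactants)

(L is a pure liquid — omitted from Q_p.)
Q_p = P(A₂)³·P(T)²·P(M)² = (2.9)³·(4.6)²·(29)² = 4.3×10⁵
Q_p = 4.3×10⁵ > K_p = 35000, so the reverse reaction proceeds.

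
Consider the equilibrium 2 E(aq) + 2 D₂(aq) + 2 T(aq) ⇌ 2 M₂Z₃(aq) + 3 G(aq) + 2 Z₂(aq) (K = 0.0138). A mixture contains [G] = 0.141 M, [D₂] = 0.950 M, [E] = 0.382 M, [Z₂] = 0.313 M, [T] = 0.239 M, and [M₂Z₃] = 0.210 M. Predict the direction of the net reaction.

forward (toward products)

Q = [M₂Z₃]²·[G]³·[Z₂]² / ([E]²·[D₂]²·[T]²) = (0.210)²·(0.141)³·(0.313)² / ((0.382)²·(0.950)²·(0.239)²) = 0.00161
Q = 0.00161 < K = 0.0138, so the forward reaction proceeds.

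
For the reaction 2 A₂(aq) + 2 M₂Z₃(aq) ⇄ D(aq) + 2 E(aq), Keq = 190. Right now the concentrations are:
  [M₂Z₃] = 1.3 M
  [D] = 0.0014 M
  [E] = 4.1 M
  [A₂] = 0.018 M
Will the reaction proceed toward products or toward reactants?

Q = [D]·[E]² / ([A₂]²·[M₂Z₃]²) = (0.0014)·(4.1)² / ((0.018)²·(1.3)²) = 43
Q = 43 < Keq = 190, so the forward reaction proceeds.

forward (toward products)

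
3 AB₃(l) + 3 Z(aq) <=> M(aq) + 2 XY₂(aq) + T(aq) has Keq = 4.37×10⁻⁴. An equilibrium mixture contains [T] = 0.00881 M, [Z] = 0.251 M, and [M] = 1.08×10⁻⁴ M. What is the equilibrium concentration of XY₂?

[XY₂] = 2.69 M

(AB₃ is a pure liquid — omitted from Keq.)
At equilibrium, Keq = [M]·[XY₂]²·[T] / [Z]³ = 4.37×10⁻⁴.
(1.08×10⁻⁴)·([XY₂])²·(0.00881) / (0.251)³ = 4.37×10⁻⁴
[XY₂]² = 7.26 ⇒ [XY₂] = 2.69 M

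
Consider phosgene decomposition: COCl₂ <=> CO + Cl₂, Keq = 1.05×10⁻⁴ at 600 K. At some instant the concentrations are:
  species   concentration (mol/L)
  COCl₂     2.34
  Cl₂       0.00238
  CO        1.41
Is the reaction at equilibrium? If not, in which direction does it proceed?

reverse (toward reactants)

Q = [CO]·[Cl₂] / [COCl₂] = (1.41)·(0.00238) / (2.34) = 0.00143
Q = 0.00143 > Keq = 1.05×10⁻⁴, so the reverse reaction proceeds.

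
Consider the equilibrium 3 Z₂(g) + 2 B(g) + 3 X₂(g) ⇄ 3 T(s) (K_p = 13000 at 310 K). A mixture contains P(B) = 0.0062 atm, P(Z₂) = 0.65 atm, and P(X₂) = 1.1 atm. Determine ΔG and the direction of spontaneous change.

ΔG = 4.38 kJ/mol; the forward reaction is non-spontaneous

(T is a pure solid — omitted from Q_p.)
Q_p = 1 / (P(Z₂)³·P(B)²·P(X₂)³) = 1 / ((0.65)³·(0.0062)²·(1.1)³) = 71200
ΔG = RT ln(Q_p/K_p) = (8.314 J mol⁻¹ K⁻¹)(310 K) × ln(71200/13000)
   = (2.577 kJ/mol)(1.701) = 4.38 kJ/mol
ΔG > 0, so the forward reaction is non-spontaneous (proceeds in reverse).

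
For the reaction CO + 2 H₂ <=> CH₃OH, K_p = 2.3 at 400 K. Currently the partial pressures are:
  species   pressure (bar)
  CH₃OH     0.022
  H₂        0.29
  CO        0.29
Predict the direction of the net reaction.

Q_p = P(CH₃OH) / (P(CO)·P(H₂)²) = (0.022) / ((0.29)·(0.29)²) = 0.90
Q_p = 0.90 < K_p = 2.3, so the forward reaction proceeds.

toward products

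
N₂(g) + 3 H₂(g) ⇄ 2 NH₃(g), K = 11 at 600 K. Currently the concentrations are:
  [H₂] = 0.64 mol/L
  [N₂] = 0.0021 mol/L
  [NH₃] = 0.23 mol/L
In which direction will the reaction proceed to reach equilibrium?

Q = [NH₃]² / ([N₂]·[H₂]³) = (0.23)² / ((0.0021)·(0.64)³) = 96
Q = 96 > K = 11, so the reverse reaction proceeds.

reverse (toward reactants)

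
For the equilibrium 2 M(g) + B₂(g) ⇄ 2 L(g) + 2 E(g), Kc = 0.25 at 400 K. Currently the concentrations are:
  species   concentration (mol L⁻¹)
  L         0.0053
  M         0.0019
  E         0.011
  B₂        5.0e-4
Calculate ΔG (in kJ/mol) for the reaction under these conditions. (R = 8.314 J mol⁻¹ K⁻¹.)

ΔG = 6.71 kJ/mol

Qc = [L]²·[E]² / ([M]²·[B₂]) = (0.0053)²·(0.011)² / ((0.0019)²·(5.0e-4)) = 1.88
ΔG = RT ln(Qc/Kc) = (8.314 J mol⁻¹ K⁻¹)(400 K) × ln(1.88/0.25)
   = (3.326 kJ/mol)(2.018) = 6.71 kJ/mol
ΔG > 0, so the forward reaction is non-spontaneous (proceeds in reverse).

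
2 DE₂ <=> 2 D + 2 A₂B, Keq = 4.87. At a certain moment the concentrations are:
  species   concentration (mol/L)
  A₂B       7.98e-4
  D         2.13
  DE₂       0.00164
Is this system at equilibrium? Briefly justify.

Q = [D]²·[A₂B]² / [DE₂]² = (2.13)²·(7.98e-4)² / (0.00164)² = 1.07
Q = 1.07 < Keq = 4.87: net forward reaction.

no; Q < K, reaction proceeds forward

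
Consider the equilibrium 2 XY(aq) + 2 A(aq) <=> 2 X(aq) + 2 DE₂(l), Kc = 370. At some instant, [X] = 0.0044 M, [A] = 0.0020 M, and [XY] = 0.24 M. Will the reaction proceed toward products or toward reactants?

to the right

(DE₂ is a pure liquid — omitted from Qc.)
Qc = [X]² / ([XY]²·[A]²) = (0.0044)² / ((0.24)²·(0.0020)²) = 84
Qc = 84 < Kc = 370, so the forward reaction proceeds.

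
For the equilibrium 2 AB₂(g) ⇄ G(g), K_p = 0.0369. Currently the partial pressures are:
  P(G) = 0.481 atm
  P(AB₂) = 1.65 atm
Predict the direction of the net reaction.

Q_p = P(G) / P(AB₂)² = (0.481) / (1.65)² = 0.177
Q_p = 0.177 > K_p = 0.0369, so the reverse reaction proceeds.

reverse (toward reactants)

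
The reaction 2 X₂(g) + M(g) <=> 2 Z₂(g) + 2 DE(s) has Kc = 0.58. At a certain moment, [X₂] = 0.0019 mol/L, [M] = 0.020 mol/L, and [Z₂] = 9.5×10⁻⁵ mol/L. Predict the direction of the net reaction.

(DE is a pure solid — omitted from Qc.)
Qc = [Z₂]² / ([X₂]²·[M]) = (9.5×10⁻⁵)² / ((0.0019)²·(0.020)) = 0.12
Qc = 0.12 < Kc = 0.58, so the forward reaction proceeds.

in the forward direction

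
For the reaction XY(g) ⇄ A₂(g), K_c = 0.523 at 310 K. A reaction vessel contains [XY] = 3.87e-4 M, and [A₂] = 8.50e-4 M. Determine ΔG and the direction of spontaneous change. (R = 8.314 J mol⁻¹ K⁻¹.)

Q_c = [A₂] / [XY] = (8.50e-4) / (3.87e-4) = 2.20
ΔG = RT ln(Q_c/K_c) = (8.314 J mol⁻¹ K⁻¹)(310 K) × ln(2.20/0.523)
   = (2.577 kJ/mol)(1.437) = 3.70 kJ/mol
ΔG > 0, so the forward reaction is non-spontaneous (proceeds in reverse).

ΔG = 3.70 kJ/mol; the forward reaction is non-spontaneous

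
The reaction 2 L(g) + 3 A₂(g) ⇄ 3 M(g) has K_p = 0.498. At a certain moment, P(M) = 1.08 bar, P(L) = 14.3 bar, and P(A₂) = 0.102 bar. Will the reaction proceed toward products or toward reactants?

reverse (toward reactants)

Q_p = P(M)³ / (P(L)²·P(A₂)³) = (1.08)³ / ((14.3)²·(0.102)³) = 5.80
Q_p = 5.80 > K_p = 0.498, so the reverse reaction proceeds.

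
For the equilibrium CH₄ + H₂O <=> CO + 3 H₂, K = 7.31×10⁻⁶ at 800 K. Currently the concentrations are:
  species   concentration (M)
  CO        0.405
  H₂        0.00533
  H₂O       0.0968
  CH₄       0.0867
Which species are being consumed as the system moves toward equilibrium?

Q = [CO]·[H₂]³ / ([CH₄]·[H₂O]) = (0.405)·(0.00533)³ / ((0.0867)·(0.0968)) = 7.31×10⁻⁶
Q = 7.31×10⁻⁶ = K; the system is at equilibrium.

none (at equilibrium)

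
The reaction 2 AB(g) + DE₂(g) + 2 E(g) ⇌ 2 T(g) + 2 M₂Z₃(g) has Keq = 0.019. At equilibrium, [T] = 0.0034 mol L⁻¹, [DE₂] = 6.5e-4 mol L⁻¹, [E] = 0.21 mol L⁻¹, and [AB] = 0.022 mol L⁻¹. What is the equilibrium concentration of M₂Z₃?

At equilibrium, Keq = [T]²·[M₂Z₃]² / ([AB]²·[DE₂]·[E]²) = 0.019.
(0.0034)²·([M₂Z₃])² / ((0.022)²·(6.5e-4)·(0.21)²) = 0.019
[M₂Z₃]² = 2.28e-5 ⇒ [M₂Z₃] = 0.0048 mol L⁻¹

[M₂Z₃] = 0.0048 mol L⁻¹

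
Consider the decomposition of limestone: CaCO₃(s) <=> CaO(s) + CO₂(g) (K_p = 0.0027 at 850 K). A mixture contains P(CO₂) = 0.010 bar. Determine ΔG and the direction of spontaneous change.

ΔG = 9.25 kJ/mol; the forward reaction is non-spontaneous

(CaCO₃, CaO are pure solids — omitted from Q_p.)
Q_p = P(CO₂) = 0.0100
ΔG = RT ln(Q_p/K_p) = (8.314 J mol⁻¹ K⁻¹)(850 K) × ln(0.0100/0.0027)
   = (7.067 kJ/mol)(1.309) = 9.25 kJ/mol
ΔG > 0, so the forward reaction is non-spontaneous (proceeds in reverse).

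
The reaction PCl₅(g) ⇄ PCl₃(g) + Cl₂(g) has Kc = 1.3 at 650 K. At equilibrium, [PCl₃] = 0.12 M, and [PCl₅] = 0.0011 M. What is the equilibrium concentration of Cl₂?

At equilibrium, Kc = [PCl₃]·[Cl₂] / [PCl₅] = 1.3.
(0.12)·([Cl₂]) / (0.0011) = 1.3
[Cl₂] = 0.0119 = 0.012 M

[Cl₂] = 0.012 M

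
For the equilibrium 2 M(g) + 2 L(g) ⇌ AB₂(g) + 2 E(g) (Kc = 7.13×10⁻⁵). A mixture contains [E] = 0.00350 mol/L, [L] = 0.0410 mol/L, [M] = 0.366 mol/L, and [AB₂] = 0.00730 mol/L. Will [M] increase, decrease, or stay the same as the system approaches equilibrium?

Qc = [AB₂]·[E]² / ([M]²·[L]²) = (0.00730)·(0.00350)² / ((0.366)²·(0.0410)²) = 3.97×10⁻⁴
Qc = 3.97×10⁻⁴ > Kc = 7.13×10⁻⁵: net reverse reaction.
M is a reactant, so it increases.

increase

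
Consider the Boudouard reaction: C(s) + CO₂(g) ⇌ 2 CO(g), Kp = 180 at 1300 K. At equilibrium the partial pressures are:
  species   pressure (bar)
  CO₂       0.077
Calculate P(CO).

P(CO) = 3.7 bar

(C is a pure solid — omitted from Kp.)
At equilibrium, Kp = P(CO)² / P(CO₂) = 180.
(P(CO))² / (0.077) = 180
P(CO)² = 13.9 ⇒ P(CO) = 3.7 bar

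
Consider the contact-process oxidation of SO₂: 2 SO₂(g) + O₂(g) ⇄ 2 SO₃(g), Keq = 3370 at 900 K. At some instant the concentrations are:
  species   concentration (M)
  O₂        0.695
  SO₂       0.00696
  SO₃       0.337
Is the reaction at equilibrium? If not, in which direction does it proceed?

Q = [SO₃]² / ([SO₂]²·[O₂]) = (0.337)² / ((0.00696)²·(0.695)) = 3370
Q = 3370 = Keq, so the system is already at equilibrium.

neither direction; the system is at equilibrium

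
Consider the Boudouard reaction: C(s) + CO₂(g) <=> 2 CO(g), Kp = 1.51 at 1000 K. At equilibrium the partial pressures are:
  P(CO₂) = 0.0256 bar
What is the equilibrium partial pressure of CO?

(C is a pure solid — omitted from Kp.)
At equilibrium, Kp = P(CO)² / P(CO₂) = 1.51.
(P(CO))² / (0.0256) = 1.51
P(CO)² = 0.0387 ⇒ P(CO) = 0.197 bar

P(CO) = 0.197 bar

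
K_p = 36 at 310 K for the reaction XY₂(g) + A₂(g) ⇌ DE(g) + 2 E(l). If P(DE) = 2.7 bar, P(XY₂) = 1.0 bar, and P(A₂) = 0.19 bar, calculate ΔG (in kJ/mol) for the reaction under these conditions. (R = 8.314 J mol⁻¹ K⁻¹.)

(E is a pure liquid — omitted from Q_p.)
Q_p = P(DE) / (P(XY₂)·P(A₂)) = (2.7) / ((1.0)·(0.19)) = 14.2
ΔG = RT ln(Q_p/K_p) = (8.314 J mol⁻¹ K⁻¹)(310 K) × ln(14.2/36)
   = (2.577 kJ/mol)(-0.9303) = -2.40 kJ/mol
ΔG < 0, so the forward reaction is spontaneous (proceeds forward).

ΔG = -2.40 kJ/mol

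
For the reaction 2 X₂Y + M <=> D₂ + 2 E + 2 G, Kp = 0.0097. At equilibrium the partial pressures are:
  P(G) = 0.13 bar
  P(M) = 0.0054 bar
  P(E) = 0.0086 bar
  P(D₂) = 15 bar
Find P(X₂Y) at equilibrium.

P(X₂Y) = 0.60 bar

At equilibrium, Kp = P(D₂)·P(E)²·P(G)² / (P(X₂Y)²·P(M)) = 0.0097.
(15)·(0.0086)²·(0.13)² / ((P(X₂Y))²·(0.0054)) = 0.0097
P(X₂Y)² = 0.358 ⇒ P(X₂Y) = 0.60 bar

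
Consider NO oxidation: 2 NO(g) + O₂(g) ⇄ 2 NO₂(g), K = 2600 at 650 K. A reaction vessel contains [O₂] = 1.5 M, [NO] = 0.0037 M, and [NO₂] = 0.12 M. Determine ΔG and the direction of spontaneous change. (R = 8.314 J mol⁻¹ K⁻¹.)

Q = [NO₂]² / ([NO]²·[O₂]) = (0.12)² / ((0.0037)²·(1.5)) = 701
ΔG = RT ln(Q/K) = (8.314 J mol⁻¹ K⁻¹)(650 K) × ln(701/2600)
   = (5.404 kJ/mol)(-1.311) = -7.08 kJ/mol
ΔG < 0, so the forward reaction is spontaneous (proceeds forward).

ΔG = -7.08 kJ/mol; the forward reaction is spontaneous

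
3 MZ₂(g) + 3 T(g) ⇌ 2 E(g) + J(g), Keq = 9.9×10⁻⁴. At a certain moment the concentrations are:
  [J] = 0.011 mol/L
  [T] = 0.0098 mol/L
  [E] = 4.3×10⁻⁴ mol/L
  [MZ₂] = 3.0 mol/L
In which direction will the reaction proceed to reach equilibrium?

in the forward direction

Q = [E]²·[J] / ([MZ₂]³·[T]³) = (4.3×10⁻⁴)²·(0.011) / ((3.0)³·(0.0098)³) = 8.0×10⁻⁵
Q = 8.0×10⁻⁵ < Keq = 9.9×10⁻⁴, so the forward reaction proceeds.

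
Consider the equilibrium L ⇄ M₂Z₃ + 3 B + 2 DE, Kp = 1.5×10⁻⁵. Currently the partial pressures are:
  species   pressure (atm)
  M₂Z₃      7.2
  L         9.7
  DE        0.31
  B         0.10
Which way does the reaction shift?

Qp = P(M₂Z₃)·P(B)³·P(DE)² / P(L) = (7.2)·(0.10)³·(0.31)² / (9.7) = 7.1×10⁻⁵
Qp = 7.1×10⁻⁵ > Kp = 1.5×10⁻⁵, so the reverse reaction proceeds.

in the reverse direction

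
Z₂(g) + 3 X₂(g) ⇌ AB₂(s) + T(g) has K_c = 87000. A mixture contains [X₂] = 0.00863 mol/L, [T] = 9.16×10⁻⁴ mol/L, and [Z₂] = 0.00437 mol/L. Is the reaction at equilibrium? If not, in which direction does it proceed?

to the left

(AB₂ is a pure solid — omitted from Q_c.)
Q_c = [T] / ([Z₂]·[X₂]³) = (9.16×10⁻⁴) / ((0.00437)·(0.00863)³) = 3.26×10⁵
Q_c = 3.26×10⁵ > K_c = 87000, so the reverse reaction proceeds.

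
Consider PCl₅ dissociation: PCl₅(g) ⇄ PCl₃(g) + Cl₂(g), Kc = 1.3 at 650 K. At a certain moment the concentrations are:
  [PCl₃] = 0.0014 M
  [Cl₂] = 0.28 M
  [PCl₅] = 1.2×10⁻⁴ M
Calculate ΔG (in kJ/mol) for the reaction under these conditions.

Qc = [PCl₃]·[Cl₂] / [PCl₅] = (0.0014)·(0.28) / (1.2×10⁻⁴) = 3.27
ΔG = RT ln(Qc/Kc) = (8.314 J mol⁻¹ K⁻¹)(650 K) × ln(3.27/1.3)
   = (5.404 kJ/mol)(0.9224) = 4.98 kJ/mol
ΔG > 0, so the forward reaction is non-spontaneous (proceeds in reverse).

ΔG = 4.98 kJ/mol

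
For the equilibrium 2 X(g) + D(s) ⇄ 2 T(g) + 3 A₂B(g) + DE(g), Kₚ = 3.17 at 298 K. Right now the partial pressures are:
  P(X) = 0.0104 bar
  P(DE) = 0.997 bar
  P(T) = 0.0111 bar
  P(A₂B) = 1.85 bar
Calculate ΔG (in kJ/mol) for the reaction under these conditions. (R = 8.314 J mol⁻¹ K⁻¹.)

(D is a pure solid — omitted from Qₚ.)
Qₚ = P(T)²·P(A₂B)³·P(DE) / P(X)² = (0.0111)²·(1.85)³·(0.997) / (0.0104)² = 7.19
ΔG = RT ln(Qₚ/Kₚ) = (8.314 J mol⁻¹ K⁻¹)(298 K) × ln(7.19/3.17)
   = (2.478 kJ/mol)(0.8190) = 2.03 kJ/mol
ΔG > 0, so the forward reaction is non-spontaneous (proceeds in reverse).

ΔG = 2.03 kJ/mol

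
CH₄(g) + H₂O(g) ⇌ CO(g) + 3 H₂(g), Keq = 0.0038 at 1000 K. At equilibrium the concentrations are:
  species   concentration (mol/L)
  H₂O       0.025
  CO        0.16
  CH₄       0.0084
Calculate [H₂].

[H₂] = 0.017 mol/L

At equilibrium, Keq = [CO]·[H₂]³ / ([CH₄]·[H₂O]) = 0.0038.
(0.16)·([H₂])³ / ((0.0084)·(0.025)) = 0.0038
[H₂]³ = 4.99e-6 ⇒ [H₂] = 0.017 mol/L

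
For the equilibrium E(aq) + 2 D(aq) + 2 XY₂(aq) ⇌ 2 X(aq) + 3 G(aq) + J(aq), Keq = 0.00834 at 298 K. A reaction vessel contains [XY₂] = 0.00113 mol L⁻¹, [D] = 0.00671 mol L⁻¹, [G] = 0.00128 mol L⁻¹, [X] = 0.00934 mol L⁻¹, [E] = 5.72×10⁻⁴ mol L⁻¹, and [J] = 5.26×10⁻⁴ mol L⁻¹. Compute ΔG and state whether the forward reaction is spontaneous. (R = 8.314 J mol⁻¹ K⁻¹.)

ΔG = -2.59 kJ/mol; the forward reaction is spontaneous

Q = [X]²·[G]³·[J] / ([E]·[D]²·[XY₂]²) = (0.00934)²·(0.00128)³·(5.26×10⁻⁴) / ((5.72×10⁻⁴)·(0.00671)²·(0.00113)²) = 0.00293
ΔG = RT ln(Q/Keq) = (8.314 J mol⁻¹ K⁻¹)(298 K) × ln(0.00293/0.00834)
   = (2.478 kJ/mol)(-1.046) = -2.59 kJ/mol
ΔG < 0, so the forward reaction is spontaneous (proceeds forward).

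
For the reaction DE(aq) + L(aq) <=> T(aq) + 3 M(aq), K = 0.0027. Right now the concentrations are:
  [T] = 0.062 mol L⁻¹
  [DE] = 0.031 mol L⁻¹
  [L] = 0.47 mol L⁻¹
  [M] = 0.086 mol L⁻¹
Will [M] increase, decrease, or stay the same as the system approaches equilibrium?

Q = [T]·[M]³ / ([DE]·[L]) = (0.062)·(0.086)³ / ((0.031)·(0.47)) = 0.0027
Q = 0.0027 = K; the system is at equilibrium.

stay the same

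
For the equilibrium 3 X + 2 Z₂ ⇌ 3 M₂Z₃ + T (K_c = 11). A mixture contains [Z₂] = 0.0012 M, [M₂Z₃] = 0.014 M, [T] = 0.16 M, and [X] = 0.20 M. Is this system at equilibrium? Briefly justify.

no; Q > K, reaction proceeds in reverse

Q_c = [M₂Z₃]³·[T] / ([X]³·[Z₂]²) = (0.014)³·(0.16) / ((0.20)³·(0.0012)²) = 38
Q_c = 38 > K_c = 11: net reverse reaction.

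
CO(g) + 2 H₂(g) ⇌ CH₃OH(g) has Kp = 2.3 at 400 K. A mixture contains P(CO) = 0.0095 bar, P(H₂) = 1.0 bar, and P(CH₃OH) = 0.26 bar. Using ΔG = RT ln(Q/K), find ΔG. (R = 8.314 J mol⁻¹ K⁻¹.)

Qp = P(CH₃OH) / (P(CO)·P(H₂)²) = (0.26) / ((0.0095)·(1.0)²) = 27.4
ΔG = RT ln(Qp/Kp) = (8.314 J mol⁻¹ K⁻¹)(400 K) × ln(27.4/2.3)
   = (3.326 kJ/mol)(2.478) = 8.24 kJ/mol
ΔG > 0, so the forward reaction is non-spontaneous (proceeds in reverse).

ΔG = 8.24 kJ/mol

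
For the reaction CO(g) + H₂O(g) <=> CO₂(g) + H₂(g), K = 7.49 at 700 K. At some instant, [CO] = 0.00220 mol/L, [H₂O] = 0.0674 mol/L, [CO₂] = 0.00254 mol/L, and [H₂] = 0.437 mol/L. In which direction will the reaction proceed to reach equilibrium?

at equilibrium

Q = [CO₂]·[H₂] / ([CO]·[H₂O]) = (0.00254)·(0.437) / ((0.00220)·(0.0674)) = 7.49
Q = 7.49 = K, so the system is already at equilibrium.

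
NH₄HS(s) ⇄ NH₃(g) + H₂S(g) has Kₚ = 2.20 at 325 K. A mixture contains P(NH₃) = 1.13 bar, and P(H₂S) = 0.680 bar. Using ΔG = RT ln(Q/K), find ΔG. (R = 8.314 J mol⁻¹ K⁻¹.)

(NH₄HS is a pure solid — omitted from Qₚ.)
Qₚ = P(NH₃)·P(H₂S) = (1.13)·(0.680) = 0.768
ΔG = RT ln(Qₚ/Kₚ) = (8.314 J mol⁻¹ K⁻¹)(325 K) × ln(0.768/2.20)
   = (2.702 kJ/mol)(-1.052) = -2.84 kJ/mol
ΔG < 0, so the forward reaction is spontaneous (proceeds forward).

ΔG = -2.84 kJ/mol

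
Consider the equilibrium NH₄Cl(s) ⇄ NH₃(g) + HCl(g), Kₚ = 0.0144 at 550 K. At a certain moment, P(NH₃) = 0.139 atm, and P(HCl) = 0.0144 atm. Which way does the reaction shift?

(NH₄Cl is a pure solid — omitted from Qₚ.)
Qₚ = P(NH₃)·P(HCl) = (0.139)·(0.0144) = 0.00200
Qₚ = 0.00200 < Kₚ = 0.0144, so the forward reaction proceeds.

to the right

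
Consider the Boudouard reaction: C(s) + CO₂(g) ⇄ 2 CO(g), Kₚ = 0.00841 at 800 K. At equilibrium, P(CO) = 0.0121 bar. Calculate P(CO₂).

(C is a pure solid — omitted from Kₚ.)
At equilibrium, Kₚ = P(CO)² / P(CO₂) = 0.00841.
(0.0121)² / (P(CO₂)) = 0.00841
P(CO₂) = 0.0174 bar

P(CO₂) = 0.0174 bar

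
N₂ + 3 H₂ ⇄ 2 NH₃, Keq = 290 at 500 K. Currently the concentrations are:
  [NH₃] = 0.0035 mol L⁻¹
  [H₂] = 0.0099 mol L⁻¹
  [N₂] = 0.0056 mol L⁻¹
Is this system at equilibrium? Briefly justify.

no; Q > K, reaction proceeds in reverse

Q = [NH₃]² / ([N₂]·[H₂]³) = (0.0035)² / ((0.0056)·(0.0099)³) = 2300
Q = 2300 > Keq = 290: net reverse reaction.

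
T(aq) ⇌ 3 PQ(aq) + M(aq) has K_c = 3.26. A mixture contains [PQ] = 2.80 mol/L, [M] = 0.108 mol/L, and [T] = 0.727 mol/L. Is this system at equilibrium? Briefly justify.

Q_c = [PQ]³·[M] / [T] = (2.80)³·(0.108) / (0.727) = 3.26
Q_c = 3.26 = K_c; the system is at equilibrium.

yes, at equilibrium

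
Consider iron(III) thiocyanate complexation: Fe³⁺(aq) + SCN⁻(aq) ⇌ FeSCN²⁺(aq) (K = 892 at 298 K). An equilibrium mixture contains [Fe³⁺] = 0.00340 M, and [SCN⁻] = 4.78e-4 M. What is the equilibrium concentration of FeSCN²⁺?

At equilibrium, K = [FeSCN²⁺] / ([Fe³⁺]·[SCN⁻]) = 892.
([FeSCN²⁺]) / ((0.00340)·(4.78e-4)) = 892
[FeSCN²⁺] = 0.00145 M

[FeSCN²⁺] = 0.00145 M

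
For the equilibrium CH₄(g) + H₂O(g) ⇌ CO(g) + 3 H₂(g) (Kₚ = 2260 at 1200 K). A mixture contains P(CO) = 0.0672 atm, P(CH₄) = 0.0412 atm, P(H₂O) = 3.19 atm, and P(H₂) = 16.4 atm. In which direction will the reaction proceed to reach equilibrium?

Qₚ = P(CO)·P(H₂)³ / (P(CH₄)·P(H₂O)) = (0.0672)·(16.4)³ / ((0.0412)·(3.19)) = 2260
Qₚ = 2260 = Kₚ, so the system is already at equilibrium.

at equilibrium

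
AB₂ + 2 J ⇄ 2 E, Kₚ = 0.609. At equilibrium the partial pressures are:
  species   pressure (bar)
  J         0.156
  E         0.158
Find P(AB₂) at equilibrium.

P(AB₂) = 1.68 bar

At equilibrium, Kₚ = P(E)² / (P(AB₂)·P(J)²) = 0.609.
(0.158)² / ((P(AB₂))·(0.156)²) = 0.609
P(AB₂) = 1.68 bar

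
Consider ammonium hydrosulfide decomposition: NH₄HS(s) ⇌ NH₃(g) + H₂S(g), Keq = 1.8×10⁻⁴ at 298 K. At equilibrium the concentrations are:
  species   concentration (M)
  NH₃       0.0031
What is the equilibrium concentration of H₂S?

(NH₄HS is a pure solid — omitted from Keq.)
At equilibrium, Keq = [NH₃]·[H₂S] = 1.8×10⁻⁴.
(0.0031)·([H₂S]) = 1.8×10⁻⁴
[H₂S] = 0.0581 = 0.058 M

[H₂S] = 0.058 M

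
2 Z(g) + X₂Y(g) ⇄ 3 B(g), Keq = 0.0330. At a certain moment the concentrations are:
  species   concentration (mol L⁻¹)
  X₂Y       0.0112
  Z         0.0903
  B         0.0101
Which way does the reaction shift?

in the forward direction

Q = [B]³ / ([Z]²·[X₂Y]) = (0.0101)³ / ((0.0903)²·(0.0112)) = 0.0113
Q = 0.0113 < Keq = 0.0330, so the forward reaction proceeds.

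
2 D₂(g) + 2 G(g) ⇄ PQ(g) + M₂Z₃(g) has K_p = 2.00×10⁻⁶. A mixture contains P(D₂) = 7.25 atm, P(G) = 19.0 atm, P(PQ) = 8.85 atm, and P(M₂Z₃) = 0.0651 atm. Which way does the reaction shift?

to the left

Q_p = P(PQ)·P(M₂Z₃) / (P(D₂)²·P(G)²) = (8.85)·(0.0651) / ((7.25)²·(19.0)²) = 3.04×10⁻⁵
Q_p = 3.04×10⁻⁵ > K_p = 2.00×10⁻⁶, so the reverse reaction proceeds.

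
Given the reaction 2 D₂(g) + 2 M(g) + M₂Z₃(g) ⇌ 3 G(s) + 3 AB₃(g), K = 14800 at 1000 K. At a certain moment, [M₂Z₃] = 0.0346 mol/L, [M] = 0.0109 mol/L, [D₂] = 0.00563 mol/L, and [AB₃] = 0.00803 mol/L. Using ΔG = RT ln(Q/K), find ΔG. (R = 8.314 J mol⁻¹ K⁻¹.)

(G is a pure solid — omitted from Q.)
Q = [AB₃]³ / ([D₂]²·[M]²·[M₂Z₃]) = (0.00803)³ / ((0.00563)²·(0.0109)²·(0.0346)) = 3970
ΔG = RT ln(Q/K) = (8.314 J mol⁻¹ K⁻¹)(1000 K) × ln(3970/14800)
   = (8.314 kJ/mol)(-1.316) = -10.9 kJ/mol
ΔG < 0, so the forward reaction is spontaneous (proceeds forward).

ΔG = -10.9 kJ/mol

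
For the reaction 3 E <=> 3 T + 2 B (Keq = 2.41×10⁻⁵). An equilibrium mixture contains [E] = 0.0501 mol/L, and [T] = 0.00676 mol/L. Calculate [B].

At equilibrium, Keq = [T]³·[B]² / [E]³ = 2.41×10⁻⁵.
(0.00676)³·([B])² / (0.0501)³ = 2.41×10⁻⁵
[B]² = 0.00981 ⇒ [B] = 0.0990 mol/L

[B] = 0.0990 mol/L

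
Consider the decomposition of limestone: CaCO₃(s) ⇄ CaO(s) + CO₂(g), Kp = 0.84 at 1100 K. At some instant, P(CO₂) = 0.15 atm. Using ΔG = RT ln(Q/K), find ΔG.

ΔG = -15.8 kJ/mol

(CaCO₃, CaO are pure solids — omitted from Qp.)
Qp = P(CO₂) = 0.150
ΔG = RT ln(Qp/Kp) = (8.314 J mol⁻¹ K⁻¹)(1100 K) × ln(0.150/0.84)
   = (9.145 kJ/mol)(-1.723) = -15.8 kJ/mol
ΔG < 0, so the forward reaction is spontaneous (proceeds forward).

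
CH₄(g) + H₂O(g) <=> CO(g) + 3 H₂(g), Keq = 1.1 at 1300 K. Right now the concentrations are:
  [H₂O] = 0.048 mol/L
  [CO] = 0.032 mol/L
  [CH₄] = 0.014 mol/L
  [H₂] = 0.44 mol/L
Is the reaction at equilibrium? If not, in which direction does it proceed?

to the left

Q = [CO]·[H₂]³ / ([CH₄]·[H₂O]) = (0.032)·(0.44)³ / ((0.014)·(0.048)) = 4.1
Q = 4.1 > Keq = 1.1, so the reverse reaction proceeds.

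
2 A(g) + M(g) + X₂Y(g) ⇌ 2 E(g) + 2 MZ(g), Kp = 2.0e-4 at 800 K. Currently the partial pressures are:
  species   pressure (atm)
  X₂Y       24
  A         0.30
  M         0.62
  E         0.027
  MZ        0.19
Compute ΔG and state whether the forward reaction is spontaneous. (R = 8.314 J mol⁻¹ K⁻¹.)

ΔG = -15.4 kJ/mol; the forward reaction is spontaneous

Qp = P(E)²·P(MZ)² / (P(A)²·P(M)·P(X₂Y)) = (0.027)²·(0.19)² / ((0.30)²·(0.62)·(24)) = 1.97e-5
ΔG = RT ln(Qp/Kp) = (8.314 J mol⁻¹ K⁻¹)(800 K) × ln(1.97e-5/2.0e-4)
   = (6.651 kJ/mol)(-2.318) = -15.4 kJ/mol
ΔG < 0, so the forward reaction is spontaneous (proceeds forward).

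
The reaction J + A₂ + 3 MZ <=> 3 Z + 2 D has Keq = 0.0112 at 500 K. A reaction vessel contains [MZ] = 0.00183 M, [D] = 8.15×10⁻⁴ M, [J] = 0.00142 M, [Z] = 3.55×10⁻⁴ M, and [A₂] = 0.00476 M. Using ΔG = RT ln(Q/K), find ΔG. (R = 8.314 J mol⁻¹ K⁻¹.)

Q = [Z]³·[D]² / ([J]·[A₂]·[MZ]³) = (3.55×10⁻⁴)³·(8.15×10⁻⁴)² / ((0.00142)·(0.00476)·(0.00183)³) = 7.17×10⁻⁴
ΔG = RT ln(Q/Keq) = (8.314 J mol⁻¹ K⁻¹)(500 K) × ln(7.17×10⁻⁴/0.0112)
   = (4.157 kJ/mol)(-2.749) = -11.4 kJ/mol
ΔG < 0, so the forward reaction is spontaneous (proceeds forward).

ΔG = -11.4 kJ/mol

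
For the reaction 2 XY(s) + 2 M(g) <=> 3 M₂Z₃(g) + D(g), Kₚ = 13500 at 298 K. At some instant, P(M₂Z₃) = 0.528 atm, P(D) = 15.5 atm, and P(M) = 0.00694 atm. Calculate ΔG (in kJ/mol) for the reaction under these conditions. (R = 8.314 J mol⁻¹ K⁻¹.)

ΔG = 3.11 kJ/mol

(XY is a pure solid — omitted from Qₚ.)
Qₚ = P(M₂Z₃)³·P(D) / P(M)² = (0.528)³·(15.5) / (0.00694)² = 47400
ΔG = RT ln(Qₚ/Kₚ) = (8.314 J mol⁻¹ K⁻¹)(298 K) × ln(47400/13500)
   = (2.478 kJ/mol)(1.256) = 3.11 kJ/mol
ΔG > 0, so the forward reaction is non-spontaneous (proceeds in reverse).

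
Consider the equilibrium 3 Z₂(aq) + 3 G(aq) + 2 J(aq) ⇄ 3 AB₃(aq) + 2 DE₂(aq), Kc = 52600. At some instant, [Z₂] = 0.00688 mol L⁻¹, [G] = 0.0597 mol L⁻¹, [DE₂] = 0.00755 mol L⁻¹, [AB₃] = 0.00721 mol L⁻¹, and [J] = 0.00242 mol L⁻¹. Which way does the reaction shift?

Qc = [AB₃]³·[DE₂]² / ([Z₂]³·[G]³·[J]²) = (0.00721)³·(0.00755)² / ((0.00688)³·(0.0597)³·(0.00242)²) = 52600
Qc = 52600 = Kc, so the system is already at equilibrium.

at equilibrium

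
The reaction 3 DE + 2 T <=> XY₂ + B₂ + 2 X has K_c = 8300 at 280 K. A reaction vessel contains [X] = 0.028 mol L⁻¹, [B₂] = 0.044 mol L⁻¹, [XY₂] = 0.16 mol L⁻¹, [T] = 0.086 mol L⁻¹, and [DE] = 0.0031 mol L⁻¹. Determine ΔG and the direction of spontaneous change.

ΔG = 2.57 kJ/mol; the forward reaction is non-spontaneous

Q_c = [XY₂]·[B₂]·[X]² / ([DE]³·[T]²) = (0.16)·(0.044)·(0.028)² / ((0.0031)³·(0.086)²) = 25000
ΔG = RT ln(Q_c/K_c) = (8.314 J mol⁻¹ K⁻¹)(280 K) × ln(25000/8300)
   = (2.328 kJ/mol)(1.103) = 2.57 kJ/mol
ΔG > 0, so the forward reaction is non-spontaneous (proceeds in reverse).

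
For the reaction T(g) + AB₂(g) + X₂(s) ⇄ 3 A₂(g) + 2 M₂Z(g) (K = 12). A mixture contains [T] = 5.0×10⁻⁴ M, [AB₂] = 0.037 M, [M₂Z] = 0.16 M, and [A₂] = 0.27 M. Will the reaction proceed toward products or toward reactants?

to the left

(X₂ is a pure solid — omitted from Q.)
Q = [A₂]³·[M₂Z]² / ([T]·[AB₂]) = (0.27)³·(0.16)² / ((5.0×10⁻⁴)·(0.037)) = 27
Q = 27 > K = 12, so the reverse reaction proceeds.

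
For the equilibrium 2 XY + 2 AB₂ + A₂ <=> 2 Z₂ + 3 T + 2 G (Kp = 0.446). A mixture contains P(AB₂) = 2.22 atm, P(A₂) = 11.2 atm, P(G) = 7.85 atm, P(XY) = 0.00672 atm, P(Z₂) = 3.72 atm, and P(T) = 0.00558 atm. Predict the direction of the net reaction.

toward products

Qp = P(Z₂)²·P(T)³·P(G)² / (P(XY)²·P(AB₂)²·P(A₂)) = (3.72)²·(0.00558)³·(7.85)² / ((0.00672)²·(2.22)²·(11.2)) = 0.0594
Qp = 0.0594 < Kp = 0.446, so the forward reaction proceeds.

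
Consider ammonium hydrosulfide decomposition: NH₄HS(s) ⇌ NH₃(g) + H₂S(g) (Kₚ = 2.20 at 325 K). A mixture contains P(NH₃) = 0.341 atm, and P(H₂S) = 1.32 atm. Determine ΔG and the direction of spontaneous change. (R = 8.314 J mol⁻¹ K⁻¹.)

(NH₄HS is a pure solid — omitted from Qₚ.)
Qₚ = P(NH₃)·P(H₂S) = (0.341)·(1.32) = 0.450
ΔG = RT ln(Qₚ/Kₚ) = (8.314 J mol⁻¹ K⁻¹)(325 K) × ln(0.450/2.20)
   = (2.702 kJ/mol)(-1.587) = -4.29 kJ/mol
ΔG < 0, so the forward reaction is spontaneous (proceeds forward).

ΔG = -4.29 kJ/mol; the forward reaction is spontaneous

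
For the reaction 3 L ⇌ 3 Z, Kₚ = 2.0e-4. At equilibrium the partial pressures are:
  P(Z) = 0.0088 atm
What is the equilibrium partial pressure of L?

P(L) = 0.15 atm

At equilibrium, Kₚ = P(Z)³ / P(L)³ = 2.0e-4.
(0.0088)³ / (P(L))³ = 2.0e-4
P(L)³ = 0.00341 ⇒ P(L) = 0.15 atm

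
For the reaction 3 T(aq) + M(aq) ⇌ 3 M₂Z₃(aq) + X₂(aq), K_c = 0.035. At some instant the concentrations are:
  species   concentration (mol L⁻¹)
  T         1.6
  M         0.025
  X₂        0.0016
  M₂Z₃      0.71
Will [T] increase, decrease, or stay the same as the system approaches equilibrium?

decrease

Q_c = [M₂Z₃]³·[X₂] / ([T]³·[M]) = (0.71)³·(0.0016) / ((1.6)³·(0.025)) = 0.0056
Q_c = 0.0056 < K_c = 0.035: net forward reaction.
T is a reactant, so it decreases.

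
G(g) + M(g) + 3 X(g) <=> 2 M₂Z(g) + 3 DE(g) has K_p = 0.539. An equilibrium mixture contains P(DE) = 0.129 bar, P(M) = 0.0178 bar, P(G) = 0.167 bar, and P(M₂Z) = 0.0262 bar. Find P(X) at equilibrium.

At equilibrium, K_p = P(M₂Z)²·P(DE)³ / (P(G)·P(M)·P(X)³) = 0.539.
(0.0262)²·(0.129)³ / ((0.167)·(0.0178)·(P(X))³) = 0.539
P(X)³ = 9.20×10⁻⁴ ⇒ P(X) = 0.0972 bar

P(X) = 0.0972 bar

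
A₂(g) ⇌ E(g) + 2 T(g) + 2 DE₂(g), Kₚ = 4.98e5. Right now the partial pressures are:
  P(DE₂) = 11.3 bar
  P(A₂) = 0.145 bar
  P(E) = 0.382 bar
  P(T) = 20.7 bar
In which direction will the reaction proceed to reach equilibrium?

Qₚ = P(E)·P(T)²·P(DE₂)² / P(A₂) = (0.382)·(20.7)²·(11.3)² / (0.145) = 1.44e5
Qₚ = 1.44e5 < Kₚ = 4.98e5, so the forward reaction proceeds.

toward products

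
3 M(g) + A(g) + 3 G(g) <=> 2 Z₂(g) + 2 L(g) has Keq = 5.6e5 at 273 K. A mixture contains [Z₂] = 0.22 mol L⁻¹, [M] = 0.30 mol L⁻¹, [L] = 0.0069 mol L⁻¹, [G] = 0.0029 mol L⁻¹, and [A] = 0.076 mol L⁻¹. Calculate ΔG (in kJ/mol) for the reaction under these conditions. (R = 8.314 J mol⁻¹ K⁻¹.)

Q = [Z₂]²·[L]² / ([M]³·[A]·[G]³) = (0.22)²·(0.0069)² / ((0.30)³·(0.076)·(0.0029)³) = 46000
ΔG = RT ln(Q/Keq) = (8.314 J mol⁻¹ K⁻¹)(273 K) × ln(46000/5.6e5)
   = (2.270 kJ/mol)(-2.499) = -5.67 kJ/mol
ΔG < 0, so the forward reaction is spontaneous (proceeds forward).

ΔG = -5.67 kJ/mol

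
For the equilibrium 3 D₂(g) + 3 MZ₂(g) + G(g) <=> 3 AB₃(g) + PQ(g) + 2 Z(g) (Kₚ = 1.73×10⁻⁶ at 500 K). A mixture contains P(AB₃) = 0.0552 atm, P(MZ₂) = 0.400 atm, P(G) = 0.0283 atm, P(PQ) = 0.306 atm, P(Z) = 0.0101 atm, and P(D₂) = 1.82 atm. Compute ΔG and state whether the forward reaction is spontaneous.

ΔG = -5.32 kJ/mol; the forward reaction is spontaneous

Qₚ = P(AB₃)³·P(PQ)·P(Z)² / (P(D₂)³·P(MZ₂)³·P(G)) = (0.0552)³·(0.306)·(0.0101)² / ((1.82)³·(0.400)³·(0.0283)) = 4.81×10⁻⁷
ΔG = RT ln(Qₚ/Kₚ) = (8.314 J mol⁻¹ K⁻¹)(500 K) × ln(4.81×10⁻⁷/1.73×10⁻⁶)
   = (4.157 kJ/mol)(-1.280) = -5.32 kJ/mol
ΔG < 0, so the forward reaction is spontaneous (proceeds forward).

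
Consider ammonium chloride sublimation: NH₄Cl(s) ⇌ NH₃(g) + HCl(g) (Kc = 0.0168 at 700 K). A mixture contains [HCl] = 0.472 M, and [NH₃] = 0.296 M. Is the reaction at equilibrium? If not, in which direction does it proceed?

reverse (toward reactants)

(NH₄Cl is a pure solid — omitted from Qc.)
Qc = [NH₃]·[HCl] = (0.296)·(0.472) = 0.140
Qc = 0.140 > Kc = 0.0168, so the reverse reaction proceeds.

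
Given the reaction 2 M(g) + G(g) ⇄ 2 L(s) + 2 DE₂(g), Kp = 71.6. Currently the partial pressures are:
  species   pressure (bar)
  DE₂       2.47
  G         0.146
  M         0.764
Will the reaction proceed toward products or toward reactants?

neither direction; the system is at equilibrium

(L is a pure solid — omitted from Qp.)
Qp = P(DE₂)² / (P(M)²·P(G)) = (2.47)² / ((0.764)²·(0.146)) = 71.6
Qp = 71.6 = Kp, so the system is already at equilibrium.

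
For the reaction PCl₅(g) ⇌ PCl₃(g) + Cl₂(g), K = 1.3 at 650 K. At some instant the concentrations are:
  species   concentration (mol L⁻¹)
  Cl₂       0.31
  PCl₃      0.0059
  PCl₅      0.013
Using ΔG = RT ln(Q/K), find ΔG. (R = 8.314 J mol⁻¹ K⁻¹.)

Q = [PCl₃]·[Cl₂] / [PCl₅] = (0.0059)·(0.31) / (0.013) = 0.141
ΔG = RT ln(Q/K) = (8.314 J mol⁻¹ K⁻¹)(650 K) × ln(0.141/1.3)
   = (5.404 kJ/mol)(-2.221) = -12.0 kJ/mol
ΔG < 0, so the forward reaction is spontaneous (proceeds forward).

ΔG = -12.0 kJ/mol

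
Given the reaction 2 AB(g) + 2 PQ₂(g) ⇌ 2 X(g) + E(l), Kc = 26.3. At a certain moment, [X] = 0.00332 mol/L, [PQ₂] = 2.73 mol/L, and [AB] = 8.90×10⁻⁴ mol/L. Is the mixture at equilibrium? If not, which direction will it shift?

no; Q < K, reaction proceeds forward

(E is a pure liquid — omitted from Qc.)
Qc = [X]² / ([AB]²·[PQ₂]²) = (0.00332)² / ((8.90×10⁻⁴)²·(2.73)²) = 1.87
Qc = 1.87 < Kc = 26.3: net forward reaction.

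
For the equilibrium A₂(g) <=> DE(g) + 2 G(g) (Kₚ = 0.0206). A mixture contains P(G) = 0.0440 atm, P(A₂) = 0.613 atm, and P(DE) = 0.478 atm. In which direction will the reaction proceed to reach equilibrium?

to the right

Qₚ = P(DE)·P(G)² / P(A₂) = (0.478)·(0.0440)² / (0.613) = 0.00151
Qₚ = 0.00151 < Kₚ = 0.0206, so the forward reaction proceeds.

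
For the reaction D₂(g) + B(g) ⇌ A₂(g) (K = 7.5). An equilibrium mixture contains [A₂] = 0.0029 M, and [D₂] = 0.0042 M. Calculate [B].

At equilibrium, K = [A₂] / ([D₂]·[B]) = 7.5.
(0.0029) / ((0.0042)·([B])) = 7.5
[B] = 0.0921 = 0.092 M

[B] = 0.092 M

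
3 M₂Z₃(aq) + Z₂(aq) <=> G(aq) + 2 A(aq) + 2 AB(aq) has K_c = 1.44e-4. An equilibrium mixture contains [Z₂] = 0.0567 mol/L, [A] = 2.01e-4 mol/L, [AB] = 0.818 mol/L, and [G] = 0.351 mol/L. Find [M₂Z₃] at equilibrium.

[M₂Z₃] = 0.105 mol/L

At equilibrium, K_c = [G]·[A]²·[AB]² / ([M₂Z₃]³·[Z₂]) = 1.44e-4.
(0.351)·(2.01e-4)²·(0.818)² / (([M₂Z₃])³·(0.0567)) = 1.44e-4
[M₂Z₃]³ = 0.00116 ⇒ [M₂Z₃] = 0.105 mol/L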